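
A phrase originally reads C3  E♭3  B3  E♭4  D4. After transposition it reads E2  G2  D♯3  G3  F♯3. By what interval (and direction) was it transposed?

down a minor sixth

From C3 to E2 is 6 letter names — a sixth of some quality.
E2 to C3 is 8 semitones, which makes it a minor sixth; the second version is lower, so the direction is down.
Checking another pair — D4 → F#3 — gives the same interval.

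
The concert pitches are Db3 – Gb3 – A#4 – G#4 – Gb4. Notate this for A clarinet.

Written C4 sounds as A3 on the A clarinet, so concert pitches are written a minor third up.
Db3 → Fb3
Gb3 → Bbb3
A#4 → C#5
G#4 → B4
Gb4 → Bbb4

Fb3 Bbb3 C#5 B4 Bbb4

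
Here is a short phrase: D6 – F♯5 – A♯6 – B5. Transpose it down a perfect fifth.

G5 B4 D#6 E5

D6 to G5
F#5 to B4
A#6 to D#6
B5 to E5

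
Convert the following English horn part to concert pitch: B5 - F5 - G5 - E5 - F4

E5 Bb4 C5 A4 Bb3

Written C4 on the English horn sounds as F3, a perfect fifth lower; apply that shift to every note.
B5 → E5
F5 → Bb4
G5 → C5
E5 → A4
F4 → Bb3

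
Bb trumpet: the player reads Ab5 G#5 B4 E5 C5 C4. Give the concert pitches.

The Bb trumpet sounds a major second below written, so transpose each written note down a major second.
Ab5 -> Gb5
G#5 -> F#5
B4 -> A4
E5 -> D5
C5 -> Bb4
C4 -> Bb3

Gb5 F#5 A4 D5 Bb4 Bb3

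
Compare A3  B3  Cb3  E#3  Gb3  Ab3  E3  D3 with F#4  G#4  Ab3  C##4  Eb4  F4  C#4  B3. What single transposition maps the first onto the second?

Take the first pair: A3 → F#4. A to F spans 6 letter names, so the interval is some kind of sixth.
A3 to F#4 is 9 semitones, which makes it a major sixth; the second version is higher, so the direction is up.
Checking another pair — D3 → B3 — gives the same interval.

up a major sixth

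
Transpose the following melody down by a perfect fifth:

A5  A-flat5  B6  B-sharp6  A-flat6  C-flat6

D5 Db5 E6 E#6 Db6 Fb5

A5 down a perfect fifth is D5.
Ab5 down a perfect fifth is Db5.
B6 down a perfect fifth is E6.
A perfect fifth down from B#6 gives E#6.
Ab6 down a perfect fifth is Db6.
Cb6: a fifth down reaches F, and 7 semitones makes it Fb5.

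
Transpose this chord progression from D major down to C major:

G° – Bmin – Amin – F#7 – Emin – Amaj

F° Amin Gmin E7 Dmin Gmaj

D major down to C major is a major second; each chord root moves by that interval while the quality stays the same.
G°: root G down a major second → F, giving F°.
Bmin: root B down a major second → A, giving Amin.
Amin: root A down a major second → G, giving Gmin.
F#7: root F# down a major second → E, giving E7.
Emin: root E down a major second → D, giving Dmin.
Amaj: root A down a major second → G, giving Gmaj.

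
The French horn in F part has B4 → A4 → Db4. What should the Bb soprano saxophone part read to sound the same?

First find concert pitch: the French horn in F sounds a perfect fifth below written, so B4 A4 Db4 sounds E4 D4 Gb3.
Then write for Bb soprano saxophone: it sounds a major second below written, so the part must be a major second above concert.
E4 → F#4
D4 → E4
Gb3 → Ab3

F#4 E4 Ab3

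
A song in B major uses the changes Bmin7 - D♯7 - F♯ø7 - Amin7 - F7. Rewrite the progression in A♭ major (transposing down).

Abmin7 C7 Ebø7 Gbmin7 Ebb7

B major down to A♭ major is an augmented second; each chord root moves by that interval while the quality stays the same.
Bmin7: root B down an augmented second → Ab, giving Abmin7.
D♯7: root D♯ down an augmented second → C, giving C7.
F♯ø7: root F♯ down an augmented second → Eb, giving Ebø7.
Amin7: root A down an augmented second → Gb, giving Gbmin7.
F7: root F down an augmented second → Ebb, giving Ebb7.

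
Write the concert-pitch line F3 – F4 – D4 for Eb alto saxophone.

Written C4 sounds as Eb3 on the Eb alto saxophone, so concert pitches are written a major sixth up.
F3 → D4
F4 → D5
D4 → B4

D4 D5 B4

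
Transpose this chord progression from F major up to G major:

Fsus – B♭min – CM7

F major up to G major is a major second; each chord root moves by that interval while the quality stays the same.
Fsus: root F up a major second → G, giving Gsus.
B♭min: root B♭ up a major second → C, giving Cmin.
CM7: root C up a major second → D, giving DM7.

Gsus Cmin DM7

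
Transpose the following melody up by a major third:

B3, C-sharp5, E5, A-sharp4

D#4 E#5 G#5 C##5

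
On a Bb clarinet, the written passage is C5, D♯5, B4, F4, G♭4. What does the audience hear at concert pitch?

The Bb clarinet sounds a major second below written, so transpose each written note down a major second.
C5 becomes Bb4
D#5 becomes C#5
B4 becomes A4
F4 becomes Eb4
Gb4 becomes Fb4

Bb4 C#5 A4 Eb4 Fb4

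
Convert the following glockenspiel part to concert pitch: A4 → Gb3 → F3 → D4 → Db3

Written C4 on the glockenspiel sounds as C6, a perfect fifteenth higher; apply that shift to every note.
A4 -> A6
Gb3 -> Gb5
F3 -> F5
D4 -> D6
Db3 -> Db5

A6 Gb5 F5 D6 Db5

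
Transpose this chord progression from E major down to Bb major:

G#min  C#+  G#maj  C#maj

E major down to Bb major is an augmented fourth; each chord root moves by that interval while the quality stays the same.
G#min: root G# down an augmented fourth → D, giving Dmin.
C#+: root C# down an augmented fourth → G, giving G+.
G#maj: root G# down an augmented fourth → D, giving Dmaj.
C#maj: root C# down an augmented fourth → G, giving Gmaj.

Dmin G+ Dmaj Gmaj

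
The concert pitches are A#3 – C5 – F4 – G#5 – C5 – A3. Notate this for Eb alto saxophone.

Written C4 sounds as Eb3 on the Eb alto saxophone, so concert pitches are written a major sixth up.
A#3 gives F##4
C5 gives A5
F4 gives D5
G#5 gives E#6
C5 gives A5
A3 gives F#4

F##4 A5 D5 E#6 A5 F#4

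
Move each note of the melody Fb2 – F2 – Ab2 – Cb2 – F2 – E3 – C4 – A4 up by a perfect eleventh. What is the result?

Fb2: an eleventh up reaches B, and 17 semitones makes it Bbb3.
F2: an eleventh up reaches B, and 17 semitones makes it Bb3.
Ab2: an eleventh up reaches D, and 17 semitones makes it Db4.
Cb2 up a perfect eleventh is Fb3.
A perfect eleventh up from F2 gives Bb3.
E3 up a perfect eleventh is A4.
C4 up a perfect eleventh is F5.
A4: an eleventh up reaches D, and 17 semitones makes it D6.

Bbb3 Bb3 Db4 Fb3 Bb3 A4 F5 D6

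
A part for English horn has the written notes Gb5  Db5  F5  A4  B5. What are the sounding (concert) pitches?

Cb5 Gb4 Bb4 D4 E5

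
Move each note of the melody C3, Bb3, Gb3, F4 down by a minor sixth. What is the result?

E2 D3 Bb2 A3

C3 to E2
Bb3 to D3
Gb3 to Bb2
F4 to A3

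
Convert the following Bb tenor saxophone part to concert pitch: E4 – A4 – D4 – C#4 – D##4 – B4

D3 G3 C3 B2 C##3 A3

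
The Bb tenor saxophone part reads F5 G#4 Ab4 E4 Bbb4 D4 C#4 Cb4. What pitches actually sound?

Written C4 on the Bb tenor saxophone sounds as Bb2, a major ninth lower; apply that shift to every note.
F5 becomes Eb4
G#4 becomes F#3
Ab4 becomes Gb3
E4 becomes D3
Bbb4 becomes Abb3
D4 becomes C3
C#4 becomes B2
Cb4 becomes Bbb2

Eb4 F#3 Gb3 D3 Abb3 C3 B2 Bbb2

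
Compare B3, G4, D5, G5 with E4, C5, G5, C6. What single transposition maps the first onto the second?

up a perfect fourth

From B3 to E4 is 4 letter names — a fourth of some quality.
B3 to E4 is 5 semitones, which makes it a perfect fourth; the second version is higher, so the direction is up.
Checking another pair — G5 → C6 — gives the same interval.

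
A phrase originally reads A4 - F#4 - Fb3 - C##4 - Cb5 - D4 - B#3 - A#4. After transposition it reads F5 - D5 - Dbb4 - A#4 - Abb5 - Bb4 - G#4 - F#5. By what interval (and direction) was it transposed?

Take the first pair: A4 → F5. A to F spans 6 letter names, so the interval is some kind of sixth.
A4 to F5 is 8 semitones, which makes it a minor sixth; the second version is higher, so the direction is up.
Checking another pair — A#4 → F#5 — gives the same interval.

up a minor sixth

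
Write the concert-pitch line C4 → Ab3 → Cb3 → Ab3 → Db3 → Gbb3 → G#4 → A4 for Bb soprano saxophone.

Written C4 sounds as Bb3 on the Bb soprano saxophone, so concert pitches are written a major second up.
C4 -> D4
Ab3 -> Bb3
Cb3 -> Db3
Ab3 -> Bb3
Db3 -> Eb3
Gbb3 -> Abb3
G#4 -> A#4
A4 -> B4

D4 Bb3 Db3 Bb3 Eb3 Abb3 A#4 B4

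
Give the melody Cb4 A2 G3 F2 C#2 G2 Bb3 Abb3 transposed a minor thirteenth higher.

Abb5 F4 Eb5 Db4 A3 Eb4 Gb5 Fbb5

Cb4: a thirteenth up reaches A, and 20 semitones makes it Abb5.
A minor thirteenth up from A2 gives F4.
A minor thirteenth up from G3 gives Eb5.
F2: a thirteenth up reaches D, and 20 semitones makes it Db4.
C#2 up a minor thirteenth is A3.
G2: a thirteenth up reaches E, and 20 semitones makes it Eb4.
Bb3 up a minor thirteenth is Gb5.
Abb3: a thirteenth up reaches F, and 20 semitones makes it Fbb5.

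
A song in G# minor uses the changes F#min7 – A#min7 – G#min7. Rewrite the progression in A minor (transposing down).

Gmin7 Bmin7 Amin7

G# minor down to A minor is a major seventh; each chord root moves by that interval while the quality stays the same.
F#min7: root F# down a major seventh → G, giving Gmin7.
A#min7: root A# down a major seventh → B, giving Bmin7.
G#min7: root G# down a major seventh → A, giving Amin7.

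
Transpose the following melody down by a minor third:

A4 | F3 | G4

F#4 D3 E4

A4 → F#4
F3 → D3
G4 → E4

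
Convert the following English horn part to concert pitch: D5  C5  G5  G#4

G4 F4 C5 C#4

The English horn sounds a perfect fifth below written, so transpose each written note down a perfect fifth.
D5 → G4
C5 → F4
G5 → C5
G#4 → C#4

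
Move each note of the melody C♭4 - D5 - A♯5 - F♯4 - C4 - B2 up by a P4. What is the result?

Fb4 G5 D#6 B4 F4 E3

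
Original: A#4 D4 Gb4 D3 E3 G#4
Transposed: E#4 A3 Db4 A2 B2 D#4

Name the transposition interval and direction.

down a perfect fourth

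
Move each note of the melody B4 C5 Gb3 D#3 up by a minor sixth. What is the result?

G5 Ab5 Ebb4 B3

B4 to G5
C5 to Ab5
Gb3 to Ebb4
D#3 to B3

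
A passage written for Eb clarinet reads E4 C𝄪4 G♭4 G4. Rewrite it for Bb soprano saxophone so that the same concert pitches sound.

A4 F##4 Cb5 C5

First find concert pitch: the Eb clarinet sounds a minor third above written, so E4 C𝄪4 G♭4 G4 sounds G4 E#4 Bbb4 Bb4.
Then write for Bb soprano saxophone: it sounds a major second below written, so the part must be a major second above concert.
G4 → A4
E#4 → F##4
Bbb4 → Cb5
Bb4 → C5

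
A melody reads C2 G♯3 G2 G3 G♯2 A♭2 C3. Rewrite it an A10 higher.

E#3 B##4 B#3 B#4 B##3 C#4 E#4

C2 to E#3
G#3 to B##4
G2 to B#3
G3 to B#4
G#2 to B##3
Ab2 to C#4
C3 to E#4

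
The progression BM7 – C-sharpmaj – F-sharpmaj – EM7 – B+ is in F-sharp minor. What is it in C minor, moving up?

F-sharp minor up to C minor is a diminished fifth; each chord root moves by that interval while the quality stays the same.
BM7: root B up a diminished fifth → F, giving FM7.
C-sharpmaj: root C-sharp up a diminished fifth → G, giving Gmaj.
F-sharpmaj: root F-sharp up a diminished fifth → C, giving Cmaj.
EM7: root E up a diminished fifth → Bb, giving BbM7.
B+: root B up a diminished fifth → F, giving F+.

FM7 Gmaj Cmaj BbM7 F+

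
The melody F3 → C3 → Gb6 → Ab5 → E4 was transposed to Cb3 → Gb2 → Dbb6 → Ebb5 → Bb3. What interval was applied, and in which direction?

down an augmented fourth

From F3 to Cb3 is 4 letter names — a fourth of some quality.
Cb3 to F3 is 6 semitones, which makes it an augmented fourth; the second version is lower, so the direction is down.
Checking another pair — E4 → Bb3 — gives the same interval.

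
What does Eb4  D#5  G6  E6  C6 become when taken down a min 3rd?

Eb4 becomes C4
D#5 becomes B#4
G6 becomes E6
E6 becomes C#6
C6 becomes A5

C4 B#4 E6 C#6 A5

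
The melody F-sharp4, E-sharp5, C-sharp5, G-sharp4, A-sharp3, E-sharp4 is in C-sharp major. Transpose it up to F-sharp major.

B4 A#5 F#5 C#5 D#4 A#4

C-sharp major to F-sharp major up is a perfect fourth, so every note moves up by that interval.
F#4 becomes B4
E#5 becomes A#5
C#5 becomes F#5
G#4 becomes C#5
A#3 becomes D#4
E#4 becomes A#4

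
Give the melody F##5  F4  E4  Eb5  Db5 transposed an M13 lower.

A#3 Ab2 G2 Gb3 Fb3

A major thirteenth down from F##5 gives A#3.
F4: a thirteenth down reaches A, and 21 semitones makes it Ab2.
E4: a thirteenth down reaches G, and 21 semitones makes it G2.
Eb5 down a major thirteenth is Gb3.
Db5: a thirteenth down reaches F, and 21 semitones makes it Fb3.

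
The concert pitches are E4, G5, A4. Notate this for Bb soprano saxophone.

F#4 A5 B4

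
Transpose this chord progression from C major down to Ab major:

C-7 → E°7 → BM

Ab-7 C°7 GM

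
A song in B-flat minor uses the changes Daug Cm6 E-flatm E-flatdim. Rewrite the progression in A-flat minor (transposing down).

Caug Bbm6 Dbm Dbdim

B-flat minor down to A-flat minor is a major second; each chord root moves by that interval while the quality stays the same.
Daug: root D down a major second → C, giving Caug.
Cm6: root C down a major second → Bb, giving Bbm6.
E-flatm: root E-flat down a major second → Db, giving Dbm.
E-flatdim: root E-flat down a major second → Db, giving Dbdim.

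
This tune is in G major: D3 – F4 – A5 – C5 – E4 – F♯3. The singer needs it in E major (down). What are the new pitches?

B2 D4 F#5 A4 C#4 D#3

From G down to E is a minor third; apply that to each pitch.
D3 → B2
F4 → D4
A5 → F#5
C5 → A4
E4 → C#4
F#3 → D#3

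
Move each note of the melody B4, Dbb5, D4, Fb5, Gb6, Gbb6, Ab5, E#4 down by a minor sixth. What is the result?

B4: a sixth down reaches D, and 8 semitones makes it D#4.
A minor sixth down from Dbb5 gives Fb4.
A minor sixth down from D4 gives F#3.
Fb5: a sixth down reaches A, and 8 semitones makes it Ab4.
Gb6 down a minor sixth is Bb5.
Gbb6 down a minor sixth is Bbb5.
Ab5 down a minor sixth is C5.
E#4 down a minor sixth is G##3.

D#4 Fb4 F#3 Ab4 Bb5 Bbb5 C5 G##3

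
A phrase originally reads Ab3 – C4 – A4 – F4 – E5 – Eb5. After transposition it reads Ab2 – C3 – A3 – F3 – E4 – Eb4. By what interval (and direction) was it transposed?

Take the first pair: Ab3 → Ab2. A to A spans 8 letter names, so the interval is some kind of octave.
Ab2 to Ab3 is 12 semitones, which makes it a perfect octave; the second version is lower, so the direction is down.
Checking another pair — Eb5 → Eb4 — gives the same interval.

down a perfect octave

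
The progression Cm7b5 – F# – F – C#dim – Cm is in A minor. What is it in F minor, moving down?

Abm7b5 D Db Adim Abm

A minor down to F minor is a major third; each chord root moves by that interval while the quality stays the same.
Cm7b5: root C down a major third → Ab, giving Abm7b5.
F#: root F# down a major third → D, giving D.
F: root F down a major third → Db, giving Db.
C#dim: root C# down a major third → A, giving Adim.
Cm: root C down a major third → Ab, giving Abm.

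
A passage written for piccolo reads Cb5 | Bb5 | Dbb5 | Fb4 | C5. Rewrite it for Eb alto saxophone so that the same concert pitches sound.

First find concert pitch: the piccolo sounds a perfect octave above written, so Cb5 Bb5 Dbb5 Fb4 C5 sounds Cb6 Bb6 Dbb6 Fb5 C6.
Then write for Eb alto saxophone: it sounds a major sixth below written, so the part must be a major sixth above concert.
Cb6 → Ab6
Bb6 → G7
Dbb6 → Bbb6
Fb5 → Db6
C6 → A6

Ab6 G7 Bbb6 Db6 A6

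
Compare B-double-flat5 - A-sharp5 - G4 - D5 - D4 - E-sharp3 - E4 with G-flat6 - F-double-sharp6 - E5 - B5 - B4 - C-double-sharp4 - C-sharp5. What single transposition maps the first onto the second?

From Bbb5 to Gb6 is 6 letter names — a sixth of some quality.
Bbb5 to Gb6 is 9 semitones, which makes it a major sixth; the second version is higher, so the direction is up.
Checking another pair — E4 → C#5 — gives the same interval.

up a major sixth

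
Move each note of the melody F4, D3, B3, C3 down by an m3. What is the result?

D4 B2 G#3 A2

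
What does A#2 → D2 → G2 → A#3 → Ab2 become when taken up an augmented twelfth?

E##4 A#3 D#4 E##5 E4

A#2 gives E##4
D2 gives A#3
G2 gives D#4
A#3 gives E##5
Ab2 gives E4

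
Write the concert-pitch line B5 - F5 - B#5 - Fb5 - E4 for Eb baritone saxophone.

Written C4 sounds as Eb2 on the Eb baritone saxophone, so concert pitches are written a major thirteenth up.
B5 gives G#7
F5 gives D7
B#5 gives G##7
Fb5 gives Db7
E4 gives C#6

G#7 D7 G##7 Db7 C#6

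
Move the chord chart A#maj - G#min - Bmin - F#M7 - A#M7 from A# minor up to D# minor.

A# minor up to D# minor is a perfect fourth; each chord root moves by that interval while the quality stays the same.
A#maj: root A# up a perfect fourth → D#, giving D#maj.
G#min: root G# up a perfect fourth → C#, giving C#min.
Bmin: root B up a perfect fourth → E, giving Emin.
F#M7: root F# up a perfect fourth → B, giving BM7.
A#M7: root A# up a perfect fourth → D#, giving D#M7.

D#maj C#min Emin BM7 D#M7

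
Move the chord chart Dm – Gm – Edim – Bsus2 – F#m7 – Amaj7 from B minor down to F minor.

B minor down to F minor is an augmented fourth; each chord root moves by that interval while the quality stays the same.
Dm: root D down an augmented fourth → Ab, giving Abm.
Gm: root G down an augmented fourth → Db, giving Dbm.
Edim: root E down an augmented fourth → Bb, giving Bbdim.
Bsus2: root B down an augmented fourth → F, giving Fsus2.
F#m7: root F# down an augmented fourth → C, giving Cm7.
Amaj7: root A down an augmented fourth → Eb, giving Ebmaj7.

Abm Dbm Bbdim Fsus2 Cm7 Ebmaj7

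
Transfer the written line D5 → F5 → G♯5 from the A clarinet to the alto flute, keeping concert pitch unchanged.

First find concert pitch: the A clarinet sounds a minor third below written, so D5 F5 G♯5 sounds B4 D5 E#5.
Then write for alto flute: it sounds a perfect fourth below written, so the part must be a perfect fourth above concert.
B4 → E5
D5 → G5
E#5 → A#5

E5 G5 A#5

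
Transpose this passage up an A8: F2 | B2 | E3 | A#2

F2 up an augmented octave is F#3.
An augmented octave up from B2 gives B#3.
E3: an octave up reaches E, and 13 semitones makes it E#4.
A#2: an octave up reaches A, and 13 semitones makes it A##3.

F#3 B#3 E#4 A##3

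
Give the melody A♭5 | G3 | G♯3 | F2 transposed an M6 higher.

Ab5 to F6
G3 to E4
G#3 to E#4
F2 to D3

F6 E4 E#4 D3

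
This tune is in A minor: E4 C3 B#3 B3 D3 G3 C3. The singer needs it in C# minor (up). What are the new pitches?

G#4 E3 D##4 D#4 F#3 B3 E3

A minor to C# minor up is a major third, so every note moves up by that interval.
E4 to G#4
C3 to E3
B#3 to D##4
B3 to D#4
D3 to F#3
G3 to B3
C3 to E3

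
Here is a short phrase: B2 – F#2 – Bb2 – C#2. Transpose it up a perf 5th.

F#3 C#3 F3 G#2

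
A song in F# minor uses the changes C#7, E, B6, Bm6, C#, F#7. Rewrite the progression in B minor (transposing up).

F#7 A E6 Em6 F# B7

F# minor up to B minor is a perfect fourth; each chord root moves by that interval while the quality stays the same.
C#7: root C# up a perfect fourth → F#, giving F#7.
E: root E up a perfect fourth → A, giving A.
B6: root B up a perfect fourth → E, giving E6.
Bm6: root B up a perfect fourth → E, giving Em6.
C#: root C# up a perfect fourth → F#, giving F#.
F#7: root F# up a perfect fourth → B, giving B7.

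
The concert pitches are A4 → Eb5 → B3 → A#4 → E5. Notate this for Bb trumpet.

Written C4 sounds as Bb3 on the Bb trumpet, so concert pitches are written a major second up.
A4 gives B4
Eb5 gives F5
B3 gives C#4
A#4 gives B#4
E5 gives F#5

B4 F5 C#4 B#4 F#5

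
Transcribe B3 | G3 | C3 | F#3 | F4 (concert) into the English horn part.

F#4 D4 G3 C#4 C5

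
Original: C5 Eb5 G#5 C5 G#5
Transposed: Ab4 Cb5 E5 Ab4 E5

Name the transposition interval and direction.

From C5 to Ab4 is 3 letter names — a third of some quality.
Ab4 to C5 is 4 semitones, which makes it a major third; the second version is lower, so the direction is down.
Checking another pair — G#5 → E5 — gives the same interval.

down a major third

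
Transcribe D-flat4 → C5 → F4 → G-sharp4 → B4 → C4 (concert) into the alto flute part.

Gb4 F5 Bb4 C#5 E5 F4

Written C4 sounds as G3 on the alto flute, so concert pitches are written a perfect fourth up.
Db4 gives Gb4
C5 gives F5
F4 gives Bb4
G#4 gives C#5
B4 gives E5
C4 gives F4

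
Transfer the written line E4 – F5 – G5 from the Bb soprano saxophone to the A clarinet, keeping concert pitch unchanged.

F4 Gb5 Ab5

First find concert pitch: the Bb soprano saxophone sounds a major second below written, so E4 F5 G5 sounds D4 Eb5 F5.
Then write for A clarinet: it sounds a minor third below written, so the part must be a minor third above concert.
D4 → F4
Eb5 → Gb5
F5 → Ab5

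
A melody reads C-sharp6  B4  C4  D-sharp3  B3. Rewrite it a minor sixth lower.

C#6: a sixth down reaches E, and 8 semitones makes it E#5.
A minor sixth down from B4 gives D#4.
C4 down a minor sixth is E3.
D#3: a sixth down reaches F, and 8 semitones makes it F##2.
A minor sixth down from B3 gives D#3.

E#5 D#4 E3 F##2 D#3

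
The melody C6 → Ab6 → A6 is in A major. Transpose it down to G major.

A major to G major down is a major second, so every note moves down by that interval.
C6 to Bb5
Ab6 to Gb6
A6 to G6

Bb5 Gb6 G6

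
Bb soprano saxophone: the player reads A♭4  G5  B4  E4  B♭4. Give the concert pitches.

Written C4 on the Bb soprano saxophone sounds as Bb3, a major second lower; apply that shift to every note.
Ab4 -> Gb4
G5 -> F5
B4 -> A4
E4 -> D4
Bb4 -> Ab4

Gb4 F5 A4 D4 Ab4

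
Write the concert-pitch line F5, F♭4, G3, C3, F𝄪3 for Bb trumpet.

The Bb trumpet sounds a major second below written, so the written part must be a major second above concert — transpose each note up.
F5 becomes G5
Fb4 becomes Gb4
G3 becomes A3
C3 becomes D3
F##3 becomes G##3

G5 Gb4 A3 D3 G##3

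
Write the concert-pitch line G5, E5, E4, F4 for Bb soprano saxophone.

A5 F#5 F#4 G4

Written C4 sounds as Bb3 on the Bb soprano saxophone, so concert pitches are written a major second up.
G5 to A5
E5 to F#5
E4 to F#4
F4 to G4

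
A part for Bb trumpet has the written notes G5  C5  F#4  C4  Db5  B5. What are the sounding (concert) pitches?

F5 Bb4 E4 Bb3 Cb5 A5

The Bb trumpet sounds a major second below written, so transpose each written note down a major second.
G5 becomes F5
C5 becomes Bb4
F#4 becomes E4
C4 becomes Bb3
Db5 becomes Cb5
B5 becomes A5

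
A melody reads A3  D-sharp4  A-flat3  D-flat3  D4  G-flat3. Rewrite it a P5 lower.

A perfect fifth down from A3 gives D3.
A perfect fifth down from D#4 gives G#3.
Ab3 down a perfect fifth is Db3.
A perfect fifth down from Db3 gives Gb2.
D4: a fifth down reaches G, and 7 semitones makes it G3.
Gb3: a fifth down reaches C, and 7 semitones makes it Cb3.

D3 G#3 Db3 Gb2 G3 Cb3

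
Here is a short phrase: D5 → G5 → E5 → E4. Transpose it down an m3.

B4 E5 C#5 C#4

D5 becomes B4
G5 becomes E5
E5 becomes C#5
E4 becomes C#4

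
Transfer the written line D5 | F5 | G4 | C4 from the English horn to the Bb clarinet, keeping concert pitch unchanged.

A4 C5 D4 G3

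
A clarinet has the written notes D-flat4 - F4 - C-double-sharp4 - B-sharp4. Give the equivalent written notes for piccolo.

Bb2 D3 A##2 G##3

First find concert pitch: the A clarinet sounds a minor third below written, so D-flat4 F4 C-double-sharp4 B-sharp4 sounds Bb3 D4 A##3 G##4.
Then write for piccolo: it sounds a perfect octave above written, so the part must be a perfect octave below concert.
Bb3 → Bb2
D4 → D3
A##3 → A##2
G##4 → G##3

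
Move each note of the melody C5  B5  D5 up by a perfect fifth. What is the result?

G5 F#6 A5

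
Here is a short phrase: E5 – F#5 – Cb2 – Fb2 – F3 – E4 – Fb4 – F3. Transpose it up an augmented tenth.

G##6 A##6 E3 A3 A#4 G##5 A5 A#4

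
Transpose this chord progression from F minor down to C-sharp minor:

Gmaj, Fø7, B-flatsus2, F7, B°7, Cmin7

D#maj C#ø7 F#sus2 C#7 F##°7 G#min7

F minor down to C-sharp minor is a diminished fourth; each chord root moves by that interval while the quality stays the same.
Gmaj: root G down a diminished fourth → D#, giving D#maj.
Fø7: root F down a diminished fourth → C#, giving C#ø7.
B-flatsus2: root B-flat down a diminished fourth → F#, giving F#sus2.
F7: root F down a diminished fourth → C#, giving C#7.
B°7: root B down a diminished fourth → F##, giving F##°7.
Cmin7: root C down a diminished fourth → G#, giving G#min7.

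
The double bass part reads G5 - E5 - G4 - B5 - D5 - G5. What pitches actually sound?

G4 E4 G3 B4 D4 G4

Written C4 on the double bass sounds as C3, a perfect octave lower; apply that shift to every note.
G5 gives G4
E5 gives E4
G4 gives G3
B5 gives B4
D5 gives D4
G5 gives G4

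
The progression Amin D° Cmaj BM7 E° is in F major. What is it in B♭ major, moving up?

Dmin G° Fmaj EM7 A°

F major up to B♭ major is a perfect fourth; each chord root moves by that interval while the quality stays the same.
Amin: root A up a perfect fourth → D, giving Dmin.
D°: root D up a perfect fourth → G, giving G°.
Cmaj: root C up a perfect fourth → F, giving Fmaj.
BM7: root B up a perfect fourth → E, giving EM7.
E°: root E up a perfect fourth → A, giving A°.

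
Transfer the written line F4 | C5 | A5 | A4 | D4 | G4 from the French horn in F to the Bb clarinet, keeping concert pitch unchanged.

First find concert pitch: the French horn in F sounds a perfect fifth below written, so F4 C5 A5 A4 D4 G4 sounds Bb3 F4 D5 D4 G3 C4.
Then write for Bb clarinet: it sounds a major second below written, so the part must be a major second above concert.
Bb3 → C4
F4 → G4
D5 → E5
D4 → E4
G3 → A3
C4 → D4

C4 G4 E5 E4 A3 D4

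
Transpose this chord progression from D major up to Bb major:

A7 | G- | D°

F7 Eb- Bb°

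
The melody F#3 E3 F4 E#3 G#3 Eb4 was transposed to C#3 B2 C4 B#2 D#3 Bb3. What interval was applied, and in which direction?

down a perfect fourth

Take the first pair: F#3 → C#3. F to C spans 4 letter names, so the interval is some kind of fourth.
C#3 to F#3 is 5 semitones, which makes it a perfect fourth; the second version is lower, so the direction is down.
Checking another pair — Eb4 → Bb3 — gives the same interval.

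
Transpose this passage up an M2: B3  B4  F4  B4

B3 gives C#4
B4 gives C#5
F4 gives G4
B4 gives C#5

C#4 C#5 G4 C#5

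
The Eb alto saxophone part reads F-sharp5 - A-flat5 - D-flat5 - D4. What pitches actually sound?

Written C4 on the Eb alto saxophone sounds as Eb3, a major sixth lower; apply that shift to every note.
F#5 gives A4
Ab5 gives Cb5
Db5 gives Fb4
D4 gives F3

A4 Cb5 Fb4 F3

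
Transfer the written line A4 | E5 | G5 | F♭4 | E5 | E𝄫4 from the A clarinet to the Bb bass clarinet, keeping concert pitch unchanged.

G#5 D#6 F#6 Eb5 D#6 Db5

First find concert pitch: the A clarinet sounds a minor third below written, so A4 E5 G5 F♭4 E5 E𝄫4 sounds F#4 C#5 E5 Db4 C#5 Cb4.
Then write for Bb bass clarinet: it sounds a major ninth below written, so the part must be a major ninth above concert.
F#4 → G#5
C#5 → D#6
E5 → F#6
Db4 → Eb5
C#5 → D#6
Cb4 → Db5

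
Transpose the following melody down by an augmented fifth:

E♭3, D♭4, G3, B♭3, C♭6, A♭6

An augmented fifth down from Eb3 gives Abb2.
An augmented fifth down from Db4 gives Gbb3.
An augmented fifth down from G3 gives Cb3.
An augmented fifth down from Bb3 gives Ebb3.
Cb6: a fifth down reaches F, and 8 semitones makes it Fbb5.
An augmented fifth down from Ab6 gives Dbb6.

Abb2 Gbb3 Cb3 Ebb3 Fbb5 Dbb6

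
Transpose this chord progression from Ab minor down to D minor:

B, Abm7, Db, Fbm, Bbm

E# Dm7 G Bbm Em

Ab minor down to D minor is a diminished fifth; each chord root moves by that interval while the quality stays the same.
B: root B down a diminished fifth → E#, giving E#.
Abm7: root Ab down a diminished fifth → D, giving Dm7.
Db: root Db down a diminished fifth → G, giving G.
Fbm: root Fb down a diminished fifth → Bb, giving Bbm.
Bbm: root Bb down a diminished fifth → E, giving Em.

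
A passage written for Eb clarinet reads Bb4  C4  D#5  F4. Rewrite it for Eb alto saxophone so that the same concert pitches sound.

Bb5 C5 D#6 F5

First find concert pitch: the Eb clarinet sounds a minor third above written, so Bb4 C4 D#5 F4 sounds Db5 Eb4 F#5 Ab4.
Then write for Eb alto saxophone: it sounds a major sixth below written, so the part must be a major sixth above concert.
Db5 → Bb5
Eb4 → C5
F#5 → D#6
Ab4 → F5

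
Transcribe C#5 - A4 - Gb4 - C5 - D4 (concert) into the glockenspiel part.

C#3 A2 Gb2 C3 D2

Written C4 sounds as C6 on the glockenspiel, so concert pitches are written a perfect fifteenth down.
C#5 → C#3
A4 → A2
Gb4 → Gb2
C5 → C3
D4 → D2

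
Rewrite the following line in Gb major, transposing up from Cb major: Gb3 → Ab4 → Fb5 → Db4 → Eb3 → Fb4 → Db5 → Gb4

Db4 Eb5 Cb6 Ab4 Bb3 Cb5 Ab5 Db5

Cb major to Gb major up is a perfect fifth, so every note moves up by that interval.
Gb3 becomes Db4
Ab4 becomes Eb5
Fb5 becomes Cb6
Db4 becomes Ab4
Eb3 becomes Bb3
Fb4 becomes Cb5
Db5 becomes Ab5
Gb4 becomes Db5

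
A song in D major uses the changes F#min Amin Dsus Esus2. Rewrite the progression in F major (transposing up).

D major up to F major is a minor third; each chord root moves by that interval while the quality stays the same.
F#min: root F# up a minor third → A, giving Amin.
Amin: root A up a minor third → C, giving Cmin.
Dsus: root D up a minor third → F, giving Fsus.
Esus2: root E up a minor third → G, giving Gsus2.

Amin Cmin Fsus Gsus2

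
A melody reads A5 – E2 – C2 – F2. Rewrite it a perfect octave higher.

A5 up a perfect octave is A6.
A perfect octave up from E2 gives E3.
C2: an octave up reaches C, and 12 semitones makes it C3.
F2: an octave up reaches F, and 12 semitones makes it F3.

A6 E3 C3 F3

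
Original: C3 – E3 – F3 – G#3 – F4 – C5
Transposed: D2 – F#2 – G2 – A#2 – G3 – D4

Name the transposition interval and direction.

down a minor seventh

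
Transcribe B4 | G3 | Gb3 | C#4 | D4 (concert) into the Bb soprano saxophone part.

C#5 A3 Ab3 D#4 E4

Written C4 sounds as Bb3 on the Bb soprano saxophone, so concert pitches are written a major second up.
B4 becomes C#5
G3 becomes A3
Gb3 becomes Ab3
C#4 becomes D#4
D4 becomes E4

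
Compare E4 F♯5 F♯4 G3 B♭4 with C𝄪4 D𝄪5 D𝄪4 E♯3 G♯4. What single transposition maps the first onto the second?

From E4 to C##4 is 3 letter names — a third of some quality.
C##4 to E4 is 2 semitones, which makes it a diminished third; the second version is lower, so the direction is down.
Checking another pair — Bb4 → G#4 — gives the same interval.

down a diminished third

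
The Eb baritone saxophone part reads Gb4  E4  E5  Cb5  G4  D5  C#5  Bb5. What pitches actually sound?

Bbb2 G2 G3 Ebb3 Bb2 F3 E3 Db4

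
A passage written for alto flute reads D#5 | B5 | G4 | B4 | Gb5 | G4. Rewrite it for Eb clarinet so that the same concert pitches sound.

F##4 D#5 B3 D#4 Bb4 B3

First find concert pitch: the alto flute sounds a perfect fourth below written, so D#5 B5 G4 B4 Gb5 G4 sounds A#4 F#5 D4 F#4 Db5 D4.
Then write for Eb clarinet: it sounds a minor third above written, so the part must be a minor third below concert.
A#4 → F##4
F#5 → D#5
D4 → B3
F#4 → D#4
Db5 → Bb4
D4 → B3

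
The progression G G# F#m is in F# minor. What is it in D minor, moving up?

Eb E Dm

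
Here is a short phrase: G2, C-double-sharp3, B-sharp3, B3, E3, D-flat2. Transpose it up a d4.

G2 gives Cb3
C##3 gives F#3
B#3 gives E4
B3 gives Eb4
E3 gives Ab3
Db2 gives Gbb2

Cb3 F#3 E4 Eb4 Ab3 Gbb2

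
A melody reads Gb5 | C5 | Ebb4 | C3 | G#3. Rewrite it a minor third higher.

Bbb5 Eb5 Gbb4 Eb3 B3

A minor third up from Gb5 gives Bbb5.
C5: a third up reaches E, and 3 semitones makes it Eb5.
Ebb4: a third up reaches G, and 3 semitones makes it Gbb4.
A minor third up from C3 gives Eb3.
A minor third up from G#3 gives B3.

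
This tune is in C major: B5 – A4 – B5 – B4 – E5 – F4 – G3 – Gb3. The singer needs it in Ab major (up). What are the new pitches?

G6 F5 G6 G5 C6 Db5 Eb4 Ebb4

C major to Ab major up is a minor sixth, so every note moves up by that interval.
B5 to G6
A4 to F5
B5 to G6
B4 to G5
E5 to C6
F4 to Db5
G3 to Eb4
Gb3 to Ebb4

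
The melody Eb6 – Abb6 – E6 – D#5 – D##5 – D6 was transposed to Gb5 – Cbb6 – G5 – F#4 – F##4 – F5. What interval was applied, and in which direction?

down a major sixth

Take the first pair: Eb6 → Gb5. E to G spans 6 letter names, so the interval is some kind of sixth.
Gb5 to Eb6 is 9 semitones, which makes it a major sixth; the second version is lower, so the direction is down.
Checking another pair — D6 → F5 — gives the same interval.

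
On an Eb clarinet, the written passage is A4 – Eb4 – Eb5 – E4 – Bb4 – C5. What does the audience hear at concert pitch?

C5 Gb4 Gb5 G4 Db5 Eb5

Written C4 on the Eb clarinet sounds as Eb4, a minor third higher; apply that shift to every note.
A4 → C5
Eb4 → Gb4
Eb5 → Gb5
E4 → G4
Bb4 → Db5
C5 → Eb5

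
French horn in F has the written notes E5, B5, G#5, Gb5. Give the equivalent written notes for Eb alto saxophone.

First find concert pitch: the French horn in F sounds a perfect fifth below written, so E5 B5 G#5 Gb5 sounds A4 E5 C#5 Cb5.
Then write for Eb alto saxophone: it sounds a major sixth below written, so the part must be a major sixth above concert.
A4 → F#5
E5 → C#6
C#5 → A#5
Cb5 → Ab5

F#5 C#6 A#5 Ab5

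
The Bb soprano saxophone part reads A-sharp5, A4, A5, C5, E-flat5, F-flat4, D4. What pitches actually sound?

G#5 G4 G5 Bb4 Db5 Ebb4 C4

Written C4 on the Bb soprano saxophone sounds as Bb3, a major second lower; apply that shift to every note.
A#5 → G#5
A4 → G4
A5 → G5
C5 → Bb4
Eb5 → Db5
Fb4 → Ebb4
D4 → C4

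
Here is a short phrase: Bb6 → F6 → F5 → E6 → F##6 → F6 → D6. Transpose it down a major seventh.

Cb6 Gb5 Gb4 F5 G#5 Gb5 Eb5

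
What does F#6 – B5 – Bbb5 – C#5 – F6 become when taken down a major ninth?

F#6 -> E5
B5 -> A4
Bbb5 -> Abb4
C#5 -> B3
F6 -> Eb5

E5 A4 Abb4 B3 Eb5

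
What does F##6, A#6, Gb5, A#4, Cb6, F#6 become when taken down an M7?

G#5 B5 Abb4 B3 Dbb5 G5

F##6 -> G#5
A#6 -> B5
Gb5 -> Abb4
A#4 -> B3
Cb6 -> Dbb5
F#6 -> G5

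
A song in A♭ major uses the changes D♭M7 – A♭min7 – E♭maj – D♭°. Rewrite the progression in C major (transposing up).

A♭ major up to C major is a major third; each chord root moves by that interval while the quality stays the same.
D♭M7: root D♭ up a major third → F, giving FM7.
A♭min7: root A♭ up a major third → C, giving Cmin7.
E♭maj: root E♭ up a major third → G, giving Gmaj.
D♭°: root D♭ up a major third → F, giving F°.

FM7 Cmin7 Gmaj F°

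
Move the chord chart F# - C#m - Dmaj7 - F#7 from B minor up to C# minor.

B minor up to C# minor is a major second; each chord root moves by that interval while the quality stays the same.
F#: root F# up a major second → G#, giving G#.
C#m: root C# up a major second → D#, giving D#m.
Dmaj7: root D up a major second → E, giving Emaj7.
F#7: root F# up a major second → G#, giving G#7.

G# D#m Emaj7 G#7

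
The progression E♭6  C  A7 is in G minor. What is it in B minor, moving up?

G minor up to B minor is a major third; each chord root moves by that interval while the quality stays the same.
E♭6: root E♭ up a major third → G, giving G6.
C: root C up a major third → E, giving E.
A7: root A up a major third → C#, giving C#7.

G6 E C#7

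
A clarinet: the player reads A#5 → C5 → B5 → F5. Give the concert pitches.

F##5 A4 G#5 D5

The A clarinet sounds a minor third below written, so transpose each written note down a minor third.
A#5 to F##5
C5 to A4
B5 to G#5
F5 to D5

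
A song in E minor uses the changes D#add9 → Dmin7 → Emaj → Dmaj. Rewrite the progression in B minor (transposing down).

E minor down to B minor is a perfect fourth; each chord root moves by that interval while the quality stays the same.
D#add9: root D# down a perfect fourth → A#, giving A#add9.
Dmin7: root D down a perfect fourth → A, giving Amin7.
Emaj: root E down a perfect fourth → B, giving Bmaj.
Dmaj: root D down a perfect fourth → A, giving Amaj.

A#add9 Amin7 Bmaj Amaj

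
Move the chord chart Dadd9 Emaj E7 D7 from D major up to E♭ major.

Ebadd9 Fmaj F7 Eb7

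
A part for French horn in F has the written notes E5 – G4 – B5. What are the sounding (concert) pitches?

The French horn in F sounds a perfect fifth below written, so transpose each written note down a perfect fifth.
E5 to A4
G4 to C4
B5 to E5

A4 C4 E5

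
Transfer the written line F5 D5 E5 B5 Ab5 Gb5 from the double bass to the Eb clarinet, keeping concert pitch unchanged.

D4 B3 C#4 G#4 F4 Eb4

First find concert pitch: the double bass sounds a perfect octave below written, so F5 D5 E5 B5 Ab5 Gb5 sounds F4 D4 E4 B4 Ab4 Gb4.
Then write for Eb clarinet: it sounds a minor third above written, so the part must be a minor third below concert.
F4 → D4
D4 → B3
E4 → C#4
B4 → G#4
Ab4 → F4
Gb4 → Eb4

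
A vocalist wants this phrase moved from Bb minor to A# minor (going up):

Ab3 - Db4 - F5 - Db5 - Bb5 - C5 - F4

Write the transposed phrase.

From Bb up to A# is an augmented seventh; apply that to each pitch.
Ab3 to G#4
Db4 to C#5
F5 to E#6
Db5 to C#6
Bb5 to A#6
C5 to B#5
F4 to E#5

G#4 C#5 E#6 C#6 A#6 B#5 E#5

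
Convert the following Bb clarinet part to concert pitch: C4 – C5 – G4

Written C4 on the Bb clarinet sounds as Bb3, a major second lower; apply that shift to every note.
C4 → Bb3
C5 → Bb4
G4 → F4

Bb3 Bb4 F4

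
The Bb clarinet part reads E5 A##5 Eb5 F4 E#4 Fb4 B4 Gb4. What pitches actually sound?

D5 G##5 Db5 Eb4 D#4 Ebb4 A4 Fb4

The Bb clarinet sounds a major second below written, so transpose each written note down a major second.
E5 → D5
A##5 → G##5
Eb5 → Db5
F4 → Eb4
E#4 → D#4
Fb4 → Ebb4
B4 → A4
Gb4 → Fb4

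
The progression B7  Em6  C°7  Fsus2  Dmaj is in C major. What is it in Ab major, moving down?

C major down to Ab major is a major third; each chord root moves by that interval while the quality stays the same.
B7: root B down a major third → G, giving G7.
Em6: root E down a major third → C, giving Cm6.
C°7: root C down a major third → Ab, giving Ab°7.
Fsus2: root F down a major third → Db, giving Dbsus2.
Dmaj: root D down a major third → Bb, giving Bbmaj.

G7 Cm6 Ab°7 Dbsus2 Bbmaj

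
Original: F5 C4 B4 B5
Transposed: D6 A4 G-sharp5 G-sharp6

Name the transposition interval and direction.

Take the first pair: F5 → D6. F to D spans 6 letter names, so the interval is some kind of sixth.
F5 to D6 is 9 semitones, which makes it a major sixth; the second version is higher, so the direction is up.
Checking another pair — B5 → G#6 — gives the same interval.

up a major sixth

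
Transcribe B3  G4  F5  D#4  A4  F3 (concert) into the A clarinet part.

D4 Bb4 Ab5 F#4 C5 Ab3

Written C4 sounds as A3 on the A clarinet, so concert pitches are written a minor third up.
B3 → D4
G4 → Bb4
F5 → Ab5
D#4 → F#4
A4 → C5
F3 → Ab3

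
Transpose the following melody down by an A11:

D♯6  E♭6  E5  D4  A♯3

A4 Bbb4 Bb3 Ab2 E2

D#6 -> A4
Eb6 -> Bbb4
E5 -> Bb3
D4 -> Ab2
A#3 -> E2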